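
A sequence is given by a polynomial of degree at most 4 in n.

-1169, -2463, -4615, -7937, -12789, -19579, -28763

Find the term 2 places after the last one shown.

-1294  -2152  -3322  -4852  -6790  -9184
-858  -1170  -1530  -1938  -2394
-312  -360  -408  -456
-48  -48  -48
Constant fourth difference = -48, so extend:
-456 − 48 = -504;  -2394 − 504 = -2898;  -9184 − 2898 = -12082;  -28763 − 12082 = -40845
-504 − 48 = -552;  -2898 − 552 = -3450;  -12082 − 3450 = -15532;  -40845 − 15532 = -56377

-56377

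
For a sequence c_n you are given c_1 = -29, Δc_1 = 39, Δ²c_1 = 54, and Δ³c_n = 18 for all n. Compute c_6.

886

Build the table forward from the leading diagonal:
D3: 18, 18, 18, 18, 18, 18
D2: 54, 72, 90, 108, 126, 144
D1: 39, 93, 165, 255, 363, 489
c: -29, 10, 103, 268, 523, 886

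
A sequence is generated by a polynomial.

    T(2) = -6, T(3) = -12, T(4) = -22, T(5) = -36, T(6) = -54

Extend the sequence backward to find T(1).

-4

First differences: -6, -10, -14, -18
Second differences: -4, -4, -4
The second differences are constant at -4.
Work back: -6 + 4 = -2;  -6 + 2 = -4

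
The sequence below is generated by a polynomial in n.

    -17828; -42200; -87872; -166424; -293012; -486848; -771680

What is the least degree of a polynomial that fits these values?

-24372, -45672, -78552, -126588, -193836, -284832
-21300, -32880, -48036, -67248, -90996
-11580, -15156, -19212, -23748
-3576, -4056, -4536
-480, -480
The fifth differences are constant, so the polynomial has degree 5.

5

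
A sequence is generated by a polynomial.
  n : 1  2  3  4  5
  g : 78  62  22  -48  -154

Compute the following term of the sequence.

-302

-16  -40  -70  -106
-24  -30  -36
-6  -6
The third differences are constant (-6).
-36 − 6 = -42;  -106 − 42 = -148;  -154 − 148 = -302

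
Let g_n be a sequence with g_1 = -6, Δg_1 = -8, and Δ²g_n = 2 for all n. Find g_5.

Build the table forward from the leading diagonal:
D2: 2  2  2  2  2
D1: -8  -6  -4  -2  0
g: -6  -14  -20  -24  -26

-26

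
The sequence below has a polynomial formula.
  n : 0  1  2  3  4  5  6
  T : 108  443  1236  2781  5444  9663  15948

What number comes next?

24881

First differences: 335  793  1545  2663  4219  6285
Second differences: 458  752  1118  1556  2066
Third differences: 294  366  438  510
Fourth differences: 72  72  72
Constant fourth difference = 72, so extend:
510 + 72 = 582;  2066 + 582 = 2648;  6285 + 2648 = 8933;  15948 + 8933 = 24881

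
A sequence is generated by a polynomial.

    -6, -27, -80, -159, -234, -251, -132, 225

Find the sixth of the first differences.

D1: -21, -53, -79, -75, -17, 119, 357
D2: -32, -26, 4, 58, 136, 238
D3: 6, 30, 54, 78, 102
D4: 24, 24, 24, 24

119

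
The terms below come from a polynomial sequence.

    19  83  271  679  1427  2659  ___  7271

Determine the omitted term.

Using the first 6 terms:
Δ: 64, 188, 408, 748, 1232
Δ²: 124, 220, 340, 484
Δ³: 96, 120, 144
Δ⁴: 24, 24
Constant fourth difference = 24.
Extend forward: 144 + 24 = 168;  484 + 168 = 652;  1232 + 652 = 1884;  2659 + 1884 = 4543

4543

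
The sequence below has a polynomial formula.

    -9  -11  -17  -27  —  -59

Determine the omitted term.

Using the first 4 terms:
First differences: -2, -6, -10
Second differences: -4, -4
Constant second difference = -4.
Extend forward: -10 − 4 = -14;  -27 − 14 = -41

-41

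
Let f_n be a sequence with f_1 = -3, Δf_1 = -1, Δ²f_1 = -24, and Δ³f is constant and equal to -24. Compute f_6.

-488

Build the table forward from the leading diagonal:
Δ³: -24  -24  -24  -24  -24  -24
Δ²: -24  -48  -72  -96  -120  -144
Δ: -1  -25  -73  -145  -241  -361
f: -3  -4  -29  -102  -247  -488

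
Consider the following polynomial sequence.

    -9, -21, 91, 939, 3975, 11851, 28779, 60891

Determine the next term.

116599

-12  112  848  3036  7876  16928  32112
124  736  2188  4840  9052  15184
612  1452  2652  4212  6132
840  1200  1560  1920
360  360  360
Constant fifth difference = 360, so extend:
1920 + 360 = 2280;  6132 + 2280 = 8412;  15184 + 8412 = 23596;  32112 + 23596 = 55708;  60891 + 55708 = 116599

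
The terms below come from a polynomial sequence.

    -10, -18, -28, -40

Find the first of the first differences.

-8

First differences: -8, -10, -12
Second differences: -2, -2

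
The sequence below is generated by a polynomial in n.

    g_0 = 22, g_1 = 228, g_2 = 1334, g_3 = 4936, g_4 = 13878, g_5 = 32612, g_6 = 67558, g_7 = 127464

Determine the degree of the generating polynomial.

5

D1: 206, 1106, 3602, 8942, 18734, 34946, 59906
D2: 900, 2496, 5340, 9792, 16212, 24960
D3: 1596, 2844, 4452, 6420, 8748
D4: 1248, 1608, 1968, 2328
D5: 360, 360, 360
The fifth differences are constant, so the polynomial has degree 5.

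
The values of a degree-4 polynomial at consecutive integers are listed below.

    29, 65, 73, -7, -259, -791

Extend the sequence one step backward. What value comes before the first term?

First differences: 36, 8, -80, -252, -532
Second differences: -28, -88, -172, -280
Third differences: -60, -84, -108
Fourth differences: -24, -24
The fourth differences are constant at -24.
Work back: -60 + 24 = -36;  -28 + 36 = 8;  36 − 8 = 28;  29 − 28 = 1

1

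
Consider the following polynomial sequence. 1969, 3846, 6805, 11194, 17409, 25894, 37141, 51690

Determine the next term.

70129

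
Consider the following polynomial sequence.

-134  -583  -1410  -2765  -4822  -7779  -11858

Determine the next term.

D1: -449  -827  -1355  -2057  -2957  -4079
D2: -378  -528  -702  -900  -1122
D3: -150  -174  -198  -222
D4: -24  -24  -24
The fourth differences are constant (-24).
-222 − 24 = -246;  -1122 − 246 = -1368;  -4079 − 1368 = -5447;  -11858 − 5447 = -17305

-17305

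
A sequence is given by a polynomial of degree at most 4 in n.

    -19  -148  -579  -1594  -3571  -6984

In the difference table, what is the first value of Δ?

Δ: -129, -431, -1015, -1977, -3413
Δ²: -302, -584, -962, -1436
Δ³: -282, -378, -474
Δ⁴: -96, -96

-129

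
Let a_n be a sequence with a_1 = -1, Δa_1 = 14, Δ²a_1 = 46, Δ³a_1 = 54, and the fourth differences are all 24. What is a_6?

1189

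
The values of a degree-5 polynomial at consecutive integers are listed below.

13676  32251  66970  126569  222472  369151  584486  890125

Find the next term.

18575, 34719, 59599, 95903, 146679, 215335, 305639
16144, 24880, 36304, 50776, 68656, 90304
8736, 11424, 14472, 17880, 21648
2688, 3048, 3408, 3768
360, 360, 360
Fifth differences constant at 360.
3768 + 360 = 4128;  21648 + 4128 = 25776;  90304 + 25776 = 116080;  305639 + 116080 = 421719;  890125 + 421719 = 1311844

1311844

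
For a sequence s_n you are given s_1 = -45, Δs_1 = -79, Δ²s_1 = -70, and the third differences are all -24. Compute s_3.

-273

Build the table forward from the leading diagonal:
D3: -24, -24, -24
D2: -70, -94, -118
D1: -79, -149, -243
s: -45, -124, -273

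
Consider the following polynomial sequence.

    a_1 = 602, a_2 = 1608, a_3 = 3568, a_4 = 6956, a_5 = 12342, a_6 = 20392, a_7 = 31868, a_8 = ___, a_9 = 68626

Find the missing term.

Using the first 7 terms:
First differences: 1006  1960  3388  5386  8050  11476
Second differences: 954  1428  1998  2664  3426
Third differences: 474  570  666  762
Fourth differences: 96  96  96
Constant fourth difference = 96.
Extend forward: 762 + 96 = 858;  3426 + 858 = 4284;  11476 + 4284 = 15760;  31868 + 15760 = 47628

47628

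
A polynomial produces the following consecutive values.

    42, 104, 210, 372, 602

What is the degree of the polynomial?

First differences: 62, 106, 162, 230
Second differences: 44, 56, 68
Third differences: 12, 12
The third differences are constant, so the polynomial has degree 3.

3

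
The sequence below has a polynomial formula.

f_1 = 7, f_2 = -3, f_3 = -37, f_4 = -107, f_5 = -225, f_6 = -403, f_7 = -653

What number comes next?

D1: -10, -34, -70, -118, -178, -250
D2: -24, -36, -48, -60, -72
D3: -12, -12, -12, -12
Third differences constant at -12.
-72 − 12 = -84;  -250 − 84 = -334;  -653 − 334 = -987

-987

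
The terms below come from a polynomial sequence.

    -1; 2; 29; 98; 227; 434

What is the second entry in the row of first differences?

D1: 3, 27, 69, 129, 207
D2: 24, 42, 60, 78
D3: 18, 18, 18

27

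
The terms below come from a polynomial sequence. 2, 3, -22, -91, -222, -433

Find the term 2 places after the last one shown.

-1167

1, -25, -69, -131, -211
-26, -44, -62, -80
-18, -18, -18
Third differences constant at -18.
-80 − 18 = -98;  -211 − 98 = -309;  -433 − 309 = -742
-98 − 18 = -116;  -309 − 116 = -425;  -742 − 425 = -1167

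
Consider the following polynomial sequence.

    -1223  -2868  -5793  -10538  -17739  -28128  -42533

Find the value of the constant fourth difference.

-96

First differences: -1645, -2925, -4745, -7201, -10389, -14405
Second differences: -1280, -1820, -2456, -3188, -4016
Third differences: -540, -636, -732, -828
Fourth differences: -96, -96, -96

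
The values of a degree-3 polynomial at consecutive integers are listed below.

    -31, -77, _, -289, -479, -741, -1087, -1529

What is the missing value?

Using the last 5 terms:
-190, -262, -346, -442
-72, -84, -96
-12, -12
Constant third difference = -12.
Extend backward: -72 + 12 = -60;  -190 + 60 = -130;  -289 + 130 = -159

-159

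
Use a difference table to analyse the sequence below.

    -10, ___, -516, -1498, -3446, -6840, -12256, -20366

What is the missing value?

Using the last 6 terms:
First differences: -982, -1948, -3394, -5416, -8110
Second differences: -966, -1446, -2022, -2694
Third differences: -480, -576, -672
Fourth differences: -96, -96
Constant fourth difference = -96.
Extend backward: -480 + 96 = -384;  -966 + 384 = -582;  -982 + 582 = -400;  -516 + 400 = -116

-116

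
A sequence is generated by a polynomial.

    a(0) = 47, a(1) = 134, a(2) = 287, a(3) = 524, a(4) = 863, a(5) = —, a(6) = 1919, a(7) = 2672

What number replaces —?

1322

Using the first 5 terms:
87  153  237  339
66  84  102
18  18
Constant third difference = 18.
Extend forward: 102 + 18 = 120;  339 + 120 = 459;  863 + 459 = 1322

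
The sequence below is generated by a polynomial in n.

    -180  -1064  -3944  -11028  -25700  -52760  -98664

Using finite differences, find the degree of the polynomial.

-884, -2880, -7084, -14672, -27060, -45904
-1996, -4204, -7588, -12388, -18844
-2208, -3384, -4800, -6456
-1176, -1416, -1656
-240, -240
The fifth differences are constant, so the polynomial has degree 5.

5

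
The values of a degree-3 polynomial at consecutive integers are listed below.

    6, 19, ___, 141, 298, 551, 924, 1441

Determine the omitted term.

56

Using the last 5 terms:
D1: 157  253  373  517
D2: 96  120  144
D3: 24  24
Constant third difference = 24.
Extend backward: 96 − 24 = 72;  157 − 72 = 85;  141 − 85 = 56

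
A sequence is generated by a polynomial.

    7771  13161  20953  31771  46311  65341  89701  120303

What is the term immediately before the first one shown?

Δ: 5390  7792  10818  14540  19030  24360  30602
Δ²: 2402  3026  3722  4490  5330  6242
Δ³: 624  696  768  840  912
Δ⁴: 72  72  72  72
The fourth differences are constant at 72.
Work back: 624 − 72 = 552;  2402 − 552 = 1850;  5390 − 1850 = 3540;  7771 − 3540 = 4231

4231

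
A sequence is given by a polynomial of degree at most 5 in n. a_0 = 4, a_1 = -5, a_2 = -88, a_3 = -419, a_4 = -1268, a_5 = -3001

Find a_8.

-18604

D1: -9  -83  -331  -849  -1733
D2: -74  -248  -518  -884
D3: -174  -270  -366
D4: -96  -96
The fourth differences are constant (-96).
-366 − 96 = -462;  -884 − 462 = -1346;  -1733 − 1346 = -3079;  -3001 − 3079 = -6080
-462 − 96 = -558;  -1346 − 558 = -1904;  -3079 − 1904 = -4983;  -6080 − 4983 = -11063
-558 − 96 = -654;  -1904 − 654 = -2558;  -4983 − 2558 = -7541;  -11063 − 7541 = -18604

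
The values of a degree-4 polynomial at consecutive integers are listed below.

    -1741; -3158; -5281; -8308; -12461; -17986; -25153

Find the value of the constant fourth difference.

-24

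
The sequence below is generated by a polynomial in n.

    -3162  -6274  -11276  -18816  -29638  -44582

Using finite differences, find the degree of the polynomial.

Δ: -3112, -5002, -7540, -10822, -14944
Δ²: -1890, -2538, -3282, -4122
Δ³: -648, -744, -840
Δ⁴: -96, -96
The fourth differences are constant, so the polynomial has degree 4.

4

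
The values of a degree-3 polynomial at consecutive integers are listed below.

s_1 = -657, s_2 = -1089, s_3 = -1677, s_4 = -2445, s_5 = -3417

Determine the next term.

D1: -432, -588, -768, -972
D2: -156, -180, -204
D3: -24, -24
Third differences constant at -24.
-204 − 24 = -228;  -972 − 228 = -1200;  -3417 − 1200 = -4617

-4617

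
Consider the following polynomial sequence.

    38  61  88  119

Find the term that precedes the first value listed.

19

Δ: 23, 27, 31
Δ²: 4, 4
The second differences are constant at 4.
Work back: 23 − 4 = 19;  38 − 19 = 19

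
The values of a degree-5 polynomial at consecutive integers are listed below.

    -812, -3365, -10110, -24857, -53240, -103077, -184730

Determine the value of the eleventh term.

-1145942

Δ: -2553  -6745  -14747  -28383  -49837  -81653
Δ²: -4192  -8002  -13636  -21454  -31816
Δ³: -3810  -5634  -7818  -10362
Δ⁴: -1824  -2184  -2544
Δ⁵: -360  -360
Fifth differences constant at -360.
-2544 − 360 = -2904;  -10362 − 2904 = -13266;  -31816 − 13266 = -45082;  -81653 − 45082 = -126735;  -184730 − 126735 = -311465
-2904 − 360 = -3264;  -13266 − 3264 = -16530;  -45082 − 16530 = -61612;  -126735 − 61612 = -188347;  -311465 − 188347 = -499812
-3264 − 360 = -3624;  -16530 − 3624 = -20154;  -61612 − 20154 = -81766;  -188347 − 81766 = -270113;  -499812 − 270113 = -769925
-3624 − 360 = -3984;  -20154 − 3984 = -24138;  -81766 − 24138 = -105904;  -270113 − 105904 = -376017;  -769925 − 376017 = -1145942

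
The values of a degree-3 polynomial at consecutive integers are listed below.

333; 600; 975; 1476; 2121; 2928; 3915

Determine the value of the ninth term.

6501

267, 375, 501, 645, 807, 987
108, 126, 144, 162, 180
18, 18, 18, 18
Constant third difference = 18, so extend:
180 + 18 = 198;  987 + 198 = 1185;  3915 + 1185 = 5100
198 + 18 = 216;  1185 + 216 = 1401;  5100 + 1401 = 6501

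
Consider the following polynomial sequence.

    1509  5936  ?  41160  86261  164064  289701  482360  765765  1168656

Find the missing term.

Using the last 7 terms:
First differences: 45101, 77803, 125637, 192659, 283405, 402891
Second differences: 32702, 47834, 67022, 90746, 119486
Third differences: 15132, 19188, 23724, 28740
Fourth differences: 4056, 4536, 5016
Fifth differences: 480, 480
Constant fifth difference = 480.
Extend backward: 4056 − 480 = 3576;  15132 − 3576 = 11556;  32702 − 11556 = 21146;  45101 − 21146 = 23955;  41160 − 23955 = 17205

17205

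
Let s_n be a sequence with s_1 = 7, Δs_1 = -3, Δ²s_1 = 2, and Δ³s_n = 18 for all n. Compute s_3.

Build the table forward from the leading diagonal:
Δ³: 18, 18, 18
Δ²: 2, 20, 38
Δ: -3, -1, 19
s: 7, 4, 3

3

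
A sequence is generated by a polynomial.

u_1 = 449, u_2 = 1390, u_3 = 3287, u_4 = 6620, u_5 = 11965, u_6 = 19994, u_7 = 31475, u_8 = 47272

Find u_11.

130639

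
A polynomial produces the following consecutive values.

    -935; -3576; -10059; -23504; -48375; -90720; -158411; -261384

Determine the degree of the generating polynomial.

-2641, -6483, -13445, -24871, -42345, -67691, -102973
-3842, -6962, -11426, -17474, -25346, -35282
-3120, -4464, -6048, -7872, -9936
-1344, -1584, -1824, -2064
-240, -240, -240
The fifth differences are constant, so the polynomial has degree 5.

5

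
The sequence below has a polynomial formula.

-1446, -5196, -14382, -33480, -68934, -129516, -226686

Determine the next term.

D1: -3750 , -9186 , -19098 , -35454 , -60582 , -97170
D2: -5436 , -9912 , -16356 , -25128 , -36588
D3: -4476 , -6444 , -8772 , -11460
D4: -1968 , -2328 , -2688
D5: -360 , -360
Fifth differences constant at -360.
-2688 − 360 = -3048;  -11460 − 3048 = -14508;  -36588 − 14508 = -51096;  -97170 − 51096 = -148266;  -226686 − 148266 = -374952

-374952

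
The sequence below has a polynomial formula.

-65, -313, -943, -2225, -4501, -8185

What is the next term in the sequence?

-13763

D1: -248 , -630 , -1282 , -2276 , -3684
D2: -382 , -652 , -994 , -1408
D3: -270 , -342 , -414
D4: -72 , -72
The fourth differences are constant (-72).
-414 − 72 = -486;  -1408 − 486 = -1894;  -3684 − 1894 = -5578;  -8185 − 5578 = -13763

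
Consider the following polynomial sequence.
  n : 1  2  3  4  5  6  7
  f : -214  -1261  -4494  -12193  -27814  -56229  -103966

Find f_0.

D1: -1047  -3233  -7699  -15621  -28415  -47737
D2: -2186  -4466  -7922  -12794  -19322
D3: -2280  -3456  -4872  -6528
D4: -1176  -1416  -1656
D5: -240  -240
The fifth differences are constant at -240.
Work back: -1176 + 240 = -936;  -2280 + 936 = -1344;  -2186 + 1344 = -842;  -1047 + 842 = -205;  -214 + 205 = -9

-9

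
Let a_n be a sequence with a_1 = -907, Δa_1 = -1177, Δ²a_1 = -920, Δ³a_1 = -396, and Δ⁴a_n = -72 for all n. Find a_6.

Build the table forward from the leading diagonal:
Fourth differences: -72  -72  -72  -72  -72  -72
Third differences: -396  -468  -540  -612  -684  -756
Second differences: -920  -1316  -1784  -2324  -2936  -3620
First differences: -1177  -2097  -3413  -5197  -7521  -10457
a: -907  -2084  -4181  -7594  -12791  -20312

-20312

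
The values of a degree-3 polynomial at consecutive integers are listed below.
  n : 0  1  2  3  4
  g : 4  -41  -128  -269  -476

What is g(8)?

-2204

D1: -45  -87  -141  -207
D2: -42  -54  -66
D3: -12  -12
The third differences are constant (-12).
-66 − 12 = -78;  -207 − 78 = -285;  -476 − 285 = -761
-78 − 12 = -90;  -285 − 90 = -375;  -761 − 375 = -1136
-90 − 12 = -102;  -375 − 102 = -477;  -1136 − 477 = -1613
-102 − 12 = -114;  -477 − 114 = -591;  -1613 − 591 = -2204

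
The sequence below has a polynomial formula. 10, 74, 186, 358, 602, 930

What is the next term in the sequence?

First differences: 64 , 112 , 172 , 244 , 328
Second differences: 48 , 60 , 72 , 84
Third differences: 12 , 12 , 12
Third differences constant at 12.
84 + 12 = 96;  328 + 96 = 424;  930 + 424 = 1354

1354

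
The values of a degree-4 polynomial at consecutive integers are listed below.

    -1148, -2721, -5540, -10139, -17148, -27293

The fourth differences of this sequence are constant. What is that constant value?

-96

First differences: -1573, -2819, -4599, -7009, -10145
Second differences: -1246, -1780, -2410, -3136
Third differences: -534, -630, -726
Fourth differences: -96, -96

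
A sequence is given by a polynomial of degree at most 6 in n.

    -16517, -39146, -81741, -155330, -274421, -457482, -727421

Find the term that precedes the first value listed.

D1: -22629  -42595  -73589  -119091  -183061  -269939
D2: -19966  -30994  -45502  -63970  -86878
D3: -11028  -14508  -18468  -22908
D4: -3480  -3960  -4440
D5: -480  -480
The fifth differences are constant at -480.
Work back: -3480 + 480 = -3000;  -11028 + 3000 = -8028;  -19966 + 8028 = -11938;  -22629 + 11938 = -10691;  -16517 + 10691 = -5826

-5826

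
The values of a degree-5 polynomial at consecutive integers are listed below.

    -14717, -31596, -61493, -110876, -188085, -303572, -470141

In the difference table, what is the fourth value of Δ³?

Δ: -16879, -29897, -49383, -77209, -115487, -166569
Δ²: -13018, -19486, -27826, -38278, -51082
Δ³: -6468, -8340, -10452, -12804
Δ⁴: -1872, -2112, -2352
Δ⁵: -240, -240

-12804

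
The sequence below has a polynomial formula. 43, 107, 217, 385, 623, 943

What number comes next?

First differences: 64, 110, 168, 238, 320
Second differences: 46, 58, 70, 82
Third differences: 12, 12, 12
The third differences are constant (12).
82 + 12 = 94;  320 + 94 = 414;  943 + 414 = 1357

1357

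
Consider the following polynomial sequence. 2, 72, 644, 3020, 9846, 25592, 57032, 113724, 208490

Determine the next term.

357896

Δ: 70, 572, 2376, 6826, 15746, 31440, 56692, 94766
Δ²: 502, 1804, 4450, 8920, 15694, 25252, 38074
Δ³: 1302, 2646, 4470, 6774, 9558, 12822
Δ⁴: 1344, 1824, 2304, 2784, 3264
Δ⁵: 480, 480, 480, 480
Constant fifth difference = 480, so extend:
3264 + 480 = 3744;  12822 + 3744 = 16566;  38074 + 16566 = 54640;  94766 + 54640 = 149406;  208490 + 149406 = 357896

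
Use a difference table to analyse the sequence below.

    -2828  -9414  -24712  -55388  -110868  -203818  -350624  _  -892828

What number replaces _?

-571872

Using the first 7 terms:
-6586, -15298, -30676, -55480, -92950, -146806
-8712, -15378, -24804, -37470, -53856
-6666, -9426, -12666, -16386
-2760, -3240, -3720
-480, -480
Constant fifth difference = -480.
Extend forward: -3720 − 480 = -4200;  -16386 − 4200 = -20586;  -53856 − 20586 = -74442;  -146806 − 74442 = -221248;  -350624 − 221248 = -571872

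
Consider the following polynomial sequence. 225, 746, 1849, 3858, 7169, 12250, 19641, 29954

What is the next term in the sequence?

521, 1103, 2009, 3311, 5081, 7391, 10313
582, 906, 1302, 1770, 2310, 2922
324, 396, 468, 540, 612
72, 72, 72, 72
The fourth differences are constant (72).
612 + 72 = 684;  2922 + 684 = 3606;  10313 + 3606 = 13919;  29954 + 13919 = 43873

43873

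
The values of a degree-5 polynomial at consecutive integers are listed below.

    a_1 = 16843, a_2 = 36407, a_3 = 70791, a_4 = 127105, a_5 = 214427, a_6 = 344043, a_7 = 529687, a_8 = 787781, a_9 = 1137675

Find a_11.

2206343

Δ: 19564 , 34384 , 56314 , 87322 , 129616 , 185644 , 258094 , 349894
Δ²: 14820 , 21930 , 31008 , 42294 , 56028 , 72450 , 91800
Δ³: 7110 , 9078 , 11286 , 13734 , 16422 , 19350
Δ⁴: 1968 , 2208 , 2448 , 2688 , 2928
Δ⁵: 240 , 240 , 240 , 240
Constant fifth difference = 240, so extend:
2928 + 240 = 3168;  19350 + 3168 = 22518;  91800 + 22518 = 114318;  349894 + 114318 = 464212;  1137675 + 464212 = 1601887
3168 + 240 = 3408;  22518 + 3408 = 25926;  114318 + 25926 = 140244;  464212 + 140244 = 604456;  1601887 + 604456 = 2206343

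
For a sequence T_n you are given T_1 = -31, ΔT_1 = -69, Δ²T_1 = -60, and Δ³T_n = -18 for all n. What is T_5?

-739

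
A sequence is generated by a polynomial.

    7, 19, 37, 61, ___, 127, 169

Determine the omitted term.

91

Using the first 4 terms:
12  18  24
6  6
Constant second difference = 6.
Extend forward: 24 + 6 = 30;  61 + 30 = 91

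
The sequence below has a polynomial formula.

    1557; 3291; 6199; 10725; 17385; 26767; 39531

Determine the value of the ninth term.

D1: 1734, 2908, 4526, 6660, 9382, 12764
D2: 1174, 1618, 2134, 2722, 3382
D3: 444, 516, 588, 660
D4: 72, 72, 72
The fourth differences are constant (72).
660 + 72 = 732;  3382 + 732 = 4114;  12764 + 4114 = 16878;  39531 + 16878 = 56409
732 + 72 = 804;  4114 + 804 = 4918;  16878 + 4918 = 21796;  56409 + 21796 = 78205

78205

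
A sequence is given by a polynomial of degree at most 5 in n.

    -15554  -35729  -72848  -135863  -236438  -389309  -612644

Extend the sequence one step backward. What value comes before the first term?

-5723

Δ: -20175, -37119, -63015, -100575, -152871, -223335
Δ²: -16944, -25896, -37560, -52296, -70464
Δ³: -8952, -11664, -14736, -18168
Δ⁴: -2712, -3072, -3432
Δ⁵: -360, -360
The fifth differences are constant at -360.
Work back: -2712 + 360 = -2352;  -8952 + 2352 = -6600;  -16944 + 6600 = -10344;  -20175 + 10344 = -9831;  -15554 + 9831 = -5723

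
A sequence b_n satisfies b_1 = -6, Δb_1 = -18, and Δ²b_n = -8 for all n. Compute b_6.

Build the table forward from the leading diagonal:
D2: -8, -8, -8, -8, -8, -8
D1: -18, -26, -34, -42, -50, -58
b: -6, -24, -50, -84, -126, -176

-176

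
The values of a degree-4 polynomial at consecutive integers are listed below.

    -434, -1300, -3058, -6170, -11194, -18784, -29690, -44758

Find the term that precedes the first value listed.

-94

-866, -1758, -3112, -5024, -7590, -10906, -15068
-892, -1354, -1912, -2566, -3316, -4162
-462, -558, -654, -750, -846
-96, -96, -96, -96
The fourth differences are constant at -96.
Work back: -462 + 96 = -366;  -892 + 366 = -526;  -866 + 526 = -340;  -434 + 340 = -94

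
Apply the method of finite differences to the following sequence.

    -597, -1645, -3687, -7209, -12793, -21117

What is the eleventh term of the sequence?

-134287

Δ: -1048 , -2042 , -3522 , -5584 , -8324
Δ²: -994 , -1480 , -2062 , -2740
Δ³: -486 , -582 , -678
Δ⁴: -96 , -96
Constant fourth difference = -96, so extend:
-678 − 96 = -774;  -2740 − 774 = -3514;  -8324 − 3514 = -11838;  -21117 − 11838 = -32955
-774 − 96 = -870;  -3514 − 870 = -4384;  -11838 − 4384 = -16222;  -32955 − 16222 = -49177
-870 − 96 = -966;  -4384 − 966 = -5350;  -16222 − 5350 = -21572;  -49177 − 21572 = -70749
-966 − 96 = -1062;  -5350 − 1062 = -6412;  -21572 − 6412 = -27984;  -70749 − 27984 = -98733
-1062 − 96 = -1158;  -6412 − 1158 = -7570;  -27984 − 7570 = -35554;  -98733 − 35554 = -134287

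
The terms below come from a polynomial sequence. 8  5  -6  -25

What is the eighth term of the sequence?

Δ: -3 , -11 , -19
Δ²: -8 , -8
The second differences are constant (-8).
-19 − 8 = -27;  -25 − 27 = -52
-27 − 8 = -35;  -52 − 35 = -87
-35 − 8 = -43;  -87 − 43 = -130
-43 − 8 = -51;  -130 − 51 = -181

-181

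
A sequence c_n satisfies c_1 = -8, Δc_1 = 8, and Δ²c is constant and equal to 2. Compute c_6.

Build the table forward from the leading diagonal:
Second differences: 2, 2, 2, 2, 2, 2
First differences: 8, 10, 12, 14, 16, 18
c: -8, 0, 10, 22, 36, 52

52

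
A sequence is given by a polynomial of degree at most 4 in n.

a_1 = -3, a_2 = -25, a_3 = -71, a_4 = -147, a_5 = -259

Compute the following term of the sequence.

D1: -22, -46, -76, -112
D2: -24, -30, -36
D3: -6, -6
Constant third difference = -6, so extend:
-36 − 6 = -42;  -112 − 42 = -154;  -259 − 154 = -413

-413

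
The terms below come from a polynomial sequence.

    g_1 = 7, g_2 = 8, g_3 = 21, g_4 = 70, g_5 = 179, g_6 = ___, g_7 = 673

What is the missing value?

372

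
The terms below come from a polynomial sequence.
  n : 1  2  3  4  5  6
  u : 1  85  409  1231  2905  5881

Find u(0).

84  324  822  1674  2976
240  498  852  1302
258  354  450
96  96
The fourth differences are constant at 96.
Work back: 258 − 96 = 162;  240 − 162 = 78;  84 − 78 = 6;  1 − 6 = -5

-5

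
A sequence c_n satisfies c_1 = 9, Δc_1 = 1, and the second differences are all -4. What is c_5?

-11

Build the table forward from the leading diagonal:
Δ²: -4  -4  -4  -4  -4
Δ: 1  -3  -7  -11  -15
c: 9  10  7  0  -11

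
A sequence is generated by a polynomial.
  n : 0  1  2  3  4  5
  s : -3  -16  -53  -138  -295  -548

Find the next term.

-921

First differences: -13  -37  -85  -157  -253
Second differences: -24  -48  -72  -96
Third differences: -24  -24  -24
The third differences are constant (-24).
-96 − 24 = -120;  -253 − 120 = -373;  -548 − 373 = -921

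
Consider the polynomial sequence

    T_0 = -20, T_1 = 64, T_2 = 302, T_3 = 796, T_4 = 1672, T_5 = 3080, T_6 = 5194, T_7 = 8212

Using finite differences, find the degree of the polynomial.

Δ: 84, 238, 494, 876, 1408, 2114, 3018
Δ²: 154, 256, 382, 532, 706, 904
Δ³: 102, 126, 150, 174, 198
Δ⁴: 24, 24, 24, 24
The fourth differences are constant, so the polynomial has degree 4.

4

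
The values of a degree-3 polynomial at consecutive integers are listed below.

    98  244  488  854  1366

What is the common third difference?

24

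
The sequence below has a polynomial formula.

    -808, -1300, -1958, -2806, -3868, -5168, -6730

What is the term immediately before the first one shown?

-458

First differences: -492  -658  -848  -1062  -1300  -1562
Second differences: -166  -190  -214  -238  -262
Third differences: -24  -24  -24  -24
The third differences are constant at -24.
Work back: -166 + 24 = -142;  -492 + 142 = -350;  -808 + 350 = -458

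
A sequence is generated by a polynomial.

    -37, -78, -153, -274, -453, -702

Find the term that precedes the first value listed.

-18

Δ: -41  -75  -121  -179  -249
Δ²: -34  -46  -58  -70
Δ³: -12  -12  -12
The third differences are constant at -12.
Work back: -34 + 12 = -22;  -41 + 22 = -19;  -37 + 19 = -18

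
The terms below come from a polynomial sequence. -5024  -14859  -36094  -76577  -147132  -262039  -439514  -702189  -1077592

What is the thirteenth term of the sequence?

-9835, -21235, -40483, -70555, -114907, -177475, -262675, -375403
-11400, -19248, -30072, -44352, -62568, -85200, -112728
-7848, -10824, -14280, -18216, -22632, -27528
-2976, -3456, -3936, -4416, -4896
-480, -480, -480, -480
Constant fifth difference = -480, so extend:
-4896 − 480 = -5376;  -27528 − 5376 = -32904;  -112728 − 32904 = -145632;  -375403 − 145632 = -521035;  -1077592 − 521035 = -1598627
-5376 − 480 = -5856;  -32904 − 5856 = -38760;  -145632 − 38760 = -184392;  -521035 − 184392 = -705427;  -1598627 − 705427 = -2304054
-5856 − 480 = -6336;  -38760 − 6336 = -45096;  -184392 − 45096 = -229488;  -705427 − 229488 = -934915;  -2304054 − 934915 = -3238969
-6336 − 480 = -6816;  -45096 − 6816 = -51912;  -229488 − 51912 = -281400;  -934915 − 281400 = -1216315;  -3238969 − 1216315 = -4455284

-4455284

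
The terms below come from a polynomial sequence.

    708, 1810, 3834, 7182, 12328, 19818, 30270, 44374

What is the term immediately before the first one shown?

198

1102  2024  3348  5146  7490  10452  14104
922  1324  1798  2344  2962  3652
402  474  546  618  690
72  72  72  72
The fourth differences are constant at 72.
Work back: 402 − 72 = 330;  922 − 330 = 592;  1102 − 592 = 510;  708 − 510 = 198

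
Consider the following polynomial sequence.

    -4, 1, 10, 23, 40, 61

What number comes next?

Δ: 5, 9, 13, 17, 21
Δ²: 4, 4, 4, 4
Second differences constant at 4.
21 + 4 = 25;  61 + 25 = 86

86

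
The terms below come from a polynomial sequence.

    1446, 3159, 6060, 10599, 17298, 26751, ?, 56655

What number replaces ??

39624

Using the first 6 terms:
Δ: 1713  2901  4539  6699  9453
Δ²: 1188  1638  2160  2754
Δ³: 450  522  594
Δ⁴: 72  72
Constant fourth difference = 72.
Extend forward: 594 + 72 = 666;  2754 + 666 = 3420;  9453 + 3420 = 12873;  26751 + 12873 = 39624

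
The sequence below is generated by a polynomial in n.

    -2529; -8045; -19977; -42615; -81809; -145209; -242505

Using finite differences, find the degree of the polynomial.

-5516, -11932, -22638, -39194, -63400, -97296
-6416, -10706, -16556, -24206, -33896
-4290, -5850, -7650, -9690
-1560, -1800, -2040
-240, -240
The fifth differences are constant, so the polynomial has degree 5.

5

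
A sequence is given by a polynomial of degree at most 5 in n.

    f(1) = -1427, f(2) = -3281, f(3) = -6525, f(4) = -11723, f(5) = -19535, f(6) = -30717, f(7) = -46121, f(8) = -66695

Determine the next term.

-93483

-1854, -3244, -5198, -7812, -11182, -15404, -20574
-1390, -1954, -2614, -3370, -4222, -5170
-564, -660, -756, -852, -948
-96, -96, -96, -96
Constant fourth difference = -96, so extend:
-948 − 96 = -1044;  -5170 − 1044 = -6214;  -20574 − 6214 = -26788;  -66695 − 26788 = -93483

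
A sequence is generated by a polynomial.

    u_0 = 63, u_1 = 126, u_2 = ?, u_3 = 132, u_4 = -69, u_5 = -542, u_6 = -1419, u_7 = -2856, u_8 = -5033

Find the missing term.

Using the last 6 terms:
-201  -473  -877  -1437  -2177
-272  -404  -560  -740
-132  -156  -180
-24  -24
Constant fourth difference = -24.
Extend backward: -132 + 24 = -108;  -272 + 108 = -164;  -201 + 164 = -37;  132 + 37 = 169

169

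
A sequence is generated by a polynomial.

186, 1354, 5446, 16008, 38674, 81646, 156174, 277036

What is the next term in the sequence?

463018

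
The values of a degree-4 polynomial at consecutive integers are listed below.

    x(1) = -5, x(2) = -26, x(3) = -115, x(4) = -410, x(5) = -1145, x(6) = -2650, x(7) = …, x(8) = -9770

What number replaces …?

Using the first 6 terms:
Δ: -21  -89  -295  -735  -1505
Δ²: -68  -206  -440  -770
Δ³: -138  -234  -330
Δ⁴: -96  -96
Constant fourth difference = -96.
Extend forward: -330 − 96 = -426;  -770 − 426 = -1196;  -1505 − 1196 = -2701;  -2650 − 2701 = -5351

-5351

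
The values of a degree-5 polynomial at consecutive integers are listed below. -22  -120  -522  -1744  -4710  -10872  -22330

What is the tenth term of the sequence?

-121720

First differences: -98, -402, -1222, -2966, -6162, -11458
Second differences: -304, -820, -1744, -3196, -5296
Third differences: -516, -924, -1452, -2100
Fourth differences: -408, -528, -648
Fifth differences: -120, -120
Fifth differences constant at -120.
-648 − 120 = -768;  -2100 − 768 = -2868;  -5296 − 2868 = -8164;  -11458 − 8164 = -19622;  -22330 − 19622 = -41952
-768 − 120 = -888;  -2868 − 888 = -3756;  -8164 − 3756 = -11920;  -19622 − 11920 = -31542;  -41952 − 31542 = -73494
-888 − 120 = -1008;  -3756 − 1008 = -4764;  -11920 − 4764 = -16684;  -31542 − 16684 = -48226;  -73494 − 48226 = -121720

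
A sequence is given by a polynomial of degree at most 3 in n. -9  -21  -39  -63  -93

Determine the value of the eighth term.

-219

-12  -18  -24  -30
-6  -6  -6
Constant second difference = -6, so extend:
-30 − 6 = -36;  -93 − 36 = -129
-36 − 6 = -42;  -129 − 42 = -171
-42 − 6 = -48;  -171 − 48 = -219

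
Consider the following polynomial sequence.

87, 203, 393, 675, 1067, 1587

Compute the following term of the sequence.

First differences: 116 , 190 , 282 , 392 , 520
Second differences: 74 , 92 , 110 , 128
Third differences: 18 , 18 , 18
Third differences constant at 18.
128 + 18 = 146;  520 + 146 = 666;  1587 + 666 = 2253

2253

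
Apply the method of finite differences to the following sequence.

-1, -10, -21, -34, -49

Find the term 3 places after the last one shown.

D1: -9, -11, -13, -15
D2: -2, -2, -2
Second differences constant at -2.
-15 − 2 = -17;  -49 − 17 = -66
-17 − 2 = -19;  -66 − 19 = -85
-19 − 2 = -21;  -85 − 21 = -106

-106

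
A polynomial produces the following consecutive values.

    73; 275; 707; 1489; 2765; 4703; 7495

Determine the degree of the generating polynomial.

4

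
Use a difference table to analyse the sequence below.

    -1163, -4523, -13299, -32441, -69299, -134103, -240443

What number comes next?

-3360, -8776, -19142, -36858, -64804, -106340
-5416, -10366, -17716, -27946, -41536
-4950, -7350, -10230, -13590
-2400, -2880, -3360
-480, -480
Fifth differences constant at -480.
-3360 − 480 = -3840;  -13590 − 3840 = -17430;  -41536 − 17430 = -58966;  -106340 − 58966 = -165306;  -240443 − 165306 = -405749

-405749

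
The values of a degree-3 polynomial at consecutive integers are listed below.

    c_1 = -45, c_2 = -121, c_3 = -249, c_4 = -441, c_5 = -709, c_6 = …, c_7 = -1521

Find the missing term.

Using the first 5 terms:
-76  -128  -192  -268
-52  -64  -76
-12  -12
Constant third difference = -12.
Extend forward: -76 − 12 = -88;  -268 − 88 = -356;  -709 − 356 = -1065

-1065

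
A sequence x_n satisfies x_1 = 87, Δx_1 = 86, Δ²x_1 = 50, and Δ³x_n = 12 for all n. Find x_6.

1137

Build the table forward from the leading diagonal:
Third differences: 12, 12, 12, 12, 12, 12
Second differences: 50, 62, 74, 86, 98, 110
First differences: 86, 136, 198, 272, 358, 456
x: 87, 173, 309, 507, 779, 1137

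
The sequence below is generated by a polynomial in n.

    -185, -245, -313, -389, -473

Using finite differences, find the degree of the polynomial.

2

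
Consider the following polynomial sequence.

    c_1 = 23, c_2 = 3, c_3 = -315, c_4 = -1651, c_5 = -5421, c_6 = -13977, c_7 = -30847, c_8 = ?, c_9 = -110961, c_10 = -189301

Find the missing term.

-60975

Using the first 7 terms:
First differences: -20  -318  -1336  -3770  -8556  -16870
Second differences: -298  -1018  -2434  -4786  -8314
Third differences: -720  -1416  -2352  -3528
Fourth differences: -696  -936  -1176
Fifth differences: -240  -240
Constant fifth difference = -240.
Extend forward: -1176 − 240 = -1416;  -3528 − 1416 = -4944;  -8314 − 4944 = -13258;  -16870 − 13258 = -30128;  -30847 − 30128 = -60975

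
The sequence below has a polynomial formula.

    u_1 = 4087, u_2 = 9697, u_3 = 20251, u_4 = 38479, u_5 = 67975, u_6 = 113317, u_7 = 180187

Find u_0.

Δ: 5610, 10554, 18228, 29496, 45342, 66870
Δ²: 4944, 7674, 11268, 15846, 21528
Δ³: 2730, 3594, 4578, 5682
Δ⁴: 864, 984, 1104
Δ⁵: 120, 120
The fifth differences are constant at 120.
Work back: 864 − 120 = 744;  2730 − 744 = 1986;  4944 − 1986 = 2958;  5610 − 2958 = 2652;  4087 − 2652 = 1435

1435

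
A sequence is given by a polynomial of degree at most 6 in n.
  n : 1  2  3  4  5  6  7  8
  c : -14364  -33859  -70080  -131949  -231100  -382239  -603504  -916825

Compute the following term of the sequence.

-1348284

D1: -19495  -36221  -61869  -99151  -151139  -221265  -313321
D2: -16726  -25648  -37282  -51988  -70126  -92056
D3: -8922  -11634  -14706  -18138  -21930
D4: -2712  -3072  -3432  -3792
D5: -360  -360  -360
Constant fifth difference = -360, so extend:
-3792 − 360 = -4152;  -21930 − 4152 = -26082;  -92056 − 26082 = -118138;  -313321 − 118138 = -431459;  -916825 − 431459 = -1348284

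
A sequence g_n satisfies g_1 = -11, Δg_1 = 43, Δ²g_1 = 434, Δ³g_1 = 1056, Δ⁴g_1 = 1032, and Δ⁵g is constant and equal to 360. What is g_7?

45517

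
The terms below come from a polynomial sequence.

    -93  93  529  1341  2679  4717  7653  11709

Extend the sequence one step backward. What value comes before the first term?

-131

Δ: 186, 436, 812, 1338, 2038, 2936, 4056
Δ²: 250, 376, 526, 700, 898, 1120
Δ³: 126, 150, 174, 198, 222
Δ⁴: 24, 24, 24, 24
The fourth differences are constant at 24.
Work back: 126 − 24 = 102;  250 − 102 = 148;  186 − 148 = 38;  -93 − 38 = -131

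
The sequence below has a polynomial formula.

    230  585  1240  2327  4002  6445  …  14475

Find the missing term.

Using the first 6 terms:
Δ: 355, 655, 1087, 1675, 2443
Δ²: 300, 432, 588, 768
Δ³: 132, 156, 180
Δ⁴: 24, 24
Constant fourth difference = 24.
Extend forward: 180 + 24 = 204;  768 + 204 = 972;  2443 + 972 = 3415;  6445 + 3415 = 9860

9860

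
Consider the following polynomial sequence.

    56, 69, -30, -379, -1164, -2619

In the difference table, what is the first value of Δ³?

-138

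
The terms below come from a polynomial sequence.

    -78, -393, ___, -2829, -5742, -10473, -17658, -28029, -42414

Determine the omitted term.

-1194

Using the last 6 terms:
First differences: -2913  -4731  -7185  -10371  -14385
Second differences: -1818  -2454  -3186  -4014
Third differences: -636  -732  -828
Fourth differences: -96  -96
Constant fourth difference = -96.
Extend backward: -636 + 96 = -540;  -1818 + 540 = -1278;  -2913 + 1278 = -1635;  -2829 + 1635 = -1194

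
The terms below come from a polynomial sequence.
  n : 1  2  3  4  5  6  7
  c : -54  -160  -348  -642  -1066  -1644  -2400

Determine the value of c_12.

Δ: -106 , -188 , -294 , -424 , -578 , -756
Δ²: -82 , -106 , -130 , -154 , -178
Δ³: -24 , -24 , -24 , -24
The third differences are constant (-24).
-178 − 24 = -202;  -756 − 202 = -958;  -2400 − 958 = -3358
-202 − 24 = -226;  -958 − 226 = -1184;  -3358 − 1184 = -4542
-226 − 24 = -250;  -1184 − 250 = -1434;  -4542 − 1434 = -5976
-250 − 24 = -274;  -1434 − 274 = -1708;  -5976 − 1708 = -7684
-274 − 24 = -298;  -1708 − 298 = -2006;  -7684 − 2006 = -9690

-9690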